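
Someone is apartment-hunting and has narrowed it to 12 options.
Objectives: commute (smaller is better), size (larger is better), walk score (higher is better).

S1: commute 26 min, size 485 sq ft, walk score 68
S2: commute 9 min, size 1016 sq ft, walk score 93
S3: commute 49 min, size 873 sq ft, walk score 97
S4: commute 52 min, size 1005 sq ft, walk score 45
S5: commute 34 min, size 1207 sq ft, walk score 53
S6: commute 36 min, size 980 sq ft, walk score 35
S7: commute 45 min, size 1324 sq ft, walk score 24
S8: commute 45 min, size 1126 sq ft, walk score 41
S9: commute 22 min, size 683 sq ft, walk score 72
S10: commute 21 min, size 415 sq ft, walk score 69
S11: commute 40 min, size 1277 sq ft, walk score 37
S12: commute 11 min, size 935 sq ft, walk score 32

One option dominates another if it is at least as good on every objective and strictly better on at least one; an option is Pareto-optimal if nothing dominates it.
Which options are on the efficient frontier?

S2, S3, S5, S7, S11

S1: dominated by S2 (commute 9≤26, size 1016≥485, walk score 93≥68).
S2: not dominated (best commute).
S3: not dominated (best walk score).
S4: dominated by S2 (commute 9≤52, size 1016≥1005, walk score 93≥45).
S5: not dominated.
S6: dominated by S2 (commute 9≤36, size 1016≥980, walk score 93≥35).
S7: not dominated (best size).
S8: dominated by S5 (commute 34≤45, size 1207≥1126, walk score 53≥41).
S9: dominated by S2 (commute 9≤22, size 1016≥683, walk score 93≥72).
S10: dominated by S2 (commute 9≤21, size 1016≥415, walk score 93≥69).
S11: not dominated.
S12: dominated by S2 (commute 9≤11, size 1016≥935, walk score 93≥32).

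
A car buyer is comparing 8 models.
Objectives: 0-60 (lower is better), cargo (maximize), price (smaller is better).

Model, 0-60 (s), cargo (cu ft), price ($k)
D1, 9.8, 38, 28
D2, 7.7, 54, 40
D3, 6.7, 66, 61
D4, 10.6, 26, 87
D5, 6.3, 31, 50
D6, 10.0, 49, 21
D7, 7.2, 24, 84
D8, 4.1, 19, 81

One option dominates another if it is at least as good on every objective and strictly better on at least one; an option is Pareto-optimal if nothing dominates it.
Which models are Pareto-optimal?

D1: not dominated.
D2: not dominated.
D3: not dominated (best cargo).
D4: dominated by D1 (0-60 9.8≤10.6, cargo 38≥26, price 28≤87).
D5: not dominated.
D6: not dominated (best price).
D7: dominated by D3 (0-60 6.7≤7.2, cargo 66≥24, price 61≤84).
D8: not dominated (best 0-60).

D1, D2, D3, D5, D6, D8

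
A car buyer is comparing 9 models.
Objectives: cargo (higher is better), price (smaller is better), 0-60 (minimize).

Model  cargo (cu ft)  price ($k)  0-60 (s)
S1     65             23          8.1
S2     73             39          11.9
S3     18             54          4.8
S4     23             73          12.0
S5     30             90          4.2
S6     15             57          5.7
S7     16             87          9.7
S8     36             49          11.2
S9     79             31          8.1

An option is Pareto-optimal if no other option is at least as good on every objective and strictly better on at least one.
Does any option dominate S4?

Yes

S1 vs S4: cargo 65≥23, price 23≤73, 0-60 8.1≤12.0 — S1 is at least as good on every objective and strictly better on at least one, so S1 dominates S4.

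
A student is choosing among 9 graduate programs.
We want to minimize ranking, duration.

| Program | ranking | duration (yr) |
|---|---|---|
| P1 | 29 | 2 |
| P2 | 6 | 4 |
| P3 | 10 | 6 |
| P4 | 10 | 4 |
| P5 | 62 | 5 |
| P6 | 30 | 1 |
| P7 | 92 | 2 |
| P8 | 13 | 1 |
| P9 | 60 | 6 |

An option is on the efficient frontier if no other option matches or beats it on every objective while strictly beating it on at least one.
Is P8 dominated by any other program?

P1: worse on ranking (29 vs 13).
P2: worse on duration (4 vs 1).
P3: worse on duration (6 vs 1).
P4: worse on duration (4 vs 1).
P5: worse on ranking (62 vs 13).
P6: worse on ranking (30 vs 13).
P7: worse on ranking (92 vs 13).
P9: worse on ranking (60 vs 13).
No option is at least as good as P8 on every objective and strictly better on one.

No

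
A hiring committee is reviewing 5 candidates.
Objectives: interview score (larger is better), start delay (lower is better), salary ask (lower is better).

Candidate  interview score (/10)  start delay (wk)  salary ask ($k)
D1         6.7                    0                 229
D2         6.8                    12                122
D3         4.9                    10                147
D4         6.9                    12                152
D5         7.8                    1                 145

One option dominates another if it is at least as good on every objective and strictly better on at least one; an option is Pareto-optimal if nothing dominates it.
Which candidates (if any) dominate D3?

D5: interview score 7.8≥4.9, start delay 1≤10, salary ask 145≤147 — dominates D3.
Others (D1, D2, D4) are each worse than D3 on at least one objective.

D5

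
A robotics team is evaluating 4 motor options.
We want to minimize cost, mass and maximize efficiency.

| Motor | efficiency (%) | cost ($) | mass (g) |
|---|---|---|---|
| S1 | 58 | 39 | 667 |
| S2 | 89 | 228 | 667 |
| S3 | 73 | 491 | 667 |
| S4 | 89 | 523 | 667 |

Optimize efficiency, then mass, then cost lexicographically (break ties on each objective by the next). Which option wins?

S2

First maximize efficiency: best is 89, kept {S2, S4}.
Then minimize mass: best is 667, kept {S2, S4}.
Then minimize cost: best is 228, kept {S2}.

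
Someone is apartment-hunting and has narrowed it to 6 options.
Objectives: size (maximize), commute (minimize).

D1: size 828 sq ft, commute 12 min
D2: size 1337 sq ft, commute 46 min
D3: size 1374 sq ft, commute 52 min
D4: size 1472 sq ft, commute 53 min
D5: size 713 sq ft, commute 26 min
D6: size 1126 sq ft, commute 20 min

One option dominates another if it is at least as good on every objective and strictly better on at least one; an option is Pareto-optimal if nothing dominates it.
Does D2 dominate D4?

D2 vs D4: D2 is worse on size (1337 vs 1472), so it does not dominate D4.

No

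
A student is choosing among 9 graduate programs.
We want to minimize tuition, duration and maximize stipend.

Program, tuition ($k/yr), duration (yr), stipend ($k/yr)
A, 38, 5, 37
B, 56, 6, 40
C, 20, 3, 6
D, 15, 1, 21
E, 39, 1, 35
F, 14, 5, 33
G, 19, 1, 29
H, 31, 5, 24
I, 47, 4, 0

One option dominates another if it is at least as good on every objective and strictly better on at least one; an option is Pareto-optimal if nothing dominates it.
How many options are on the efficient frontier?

A: not dominated.
B: not dominated (best stipend).
C: dominated by D (tuition 15≤20, duration 1≤3, stipend 21≥6).
D: not dominated.
E: not dominated.
F: not dominated (best tuition).
G: not dominated.
H: dominated by F (tuition 14≤31, duration 5≤5, stipend 33≥24).
I: dominated by C (tuition 20≤47, duration 3≤4, stipend 6≥0).
Pareto-optimal: A, B, D, E, F, G → 6.

6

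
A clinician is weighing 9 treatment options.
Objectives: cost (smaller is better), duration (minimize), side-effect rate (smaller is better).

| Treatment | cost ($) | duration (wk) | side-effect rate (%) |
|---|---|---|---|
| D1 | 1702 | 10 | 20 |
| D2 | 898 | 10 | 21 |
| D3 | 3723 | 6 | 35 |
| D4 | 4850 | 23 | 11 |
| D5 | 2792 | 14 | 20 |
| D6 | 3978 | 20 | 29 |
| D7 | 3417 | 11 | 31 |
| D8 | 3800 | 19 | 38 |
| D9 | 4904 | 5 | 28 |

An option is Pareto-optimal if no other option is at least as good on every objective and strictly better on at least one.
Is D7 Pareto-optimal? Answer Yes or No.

D1 vs D7: cost 1702≤3417, duration 10≤11, side-effect rate 20≤31 — D1 is at least as good on every objective and strictly better on at least one, so D1 dominates D7.

No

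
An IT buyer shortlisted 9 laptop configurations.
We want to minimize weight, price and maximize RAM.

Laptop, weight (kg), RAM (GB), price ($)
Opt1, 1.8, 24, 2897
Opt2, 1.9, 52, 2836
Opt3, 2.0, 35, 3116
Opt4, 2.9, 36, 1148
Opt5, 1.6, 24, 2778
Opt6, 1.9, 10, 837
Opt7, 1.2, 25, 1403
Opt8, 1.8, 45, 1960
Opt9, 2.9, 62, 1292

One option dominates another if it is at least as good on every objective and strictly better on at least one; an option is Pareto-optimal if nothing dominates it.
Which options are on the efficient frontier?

Opt2, Opt4, Opt6, Opt7, Opt8, Opt9

Opt1: dominated by Opt5 (weight 1.6≤1.8, RAM 24≥24, price 2778≤2897).
Opt2: not dominated.
Opt3: dominated by Opt2 (weight 1.9≤2.0, RAM 52≥35, price 2836≤3116).
Opt4: not dominated.
Opt5: dominated by Opt7 (weight 1.2≤1.6, RAM 25≥24, price 1403≤2778).
Opt6: not dominated (best price).
Opt7: not dominated (best weight).
Opt8: not dominated.
Opt9: not dominated (best RAM).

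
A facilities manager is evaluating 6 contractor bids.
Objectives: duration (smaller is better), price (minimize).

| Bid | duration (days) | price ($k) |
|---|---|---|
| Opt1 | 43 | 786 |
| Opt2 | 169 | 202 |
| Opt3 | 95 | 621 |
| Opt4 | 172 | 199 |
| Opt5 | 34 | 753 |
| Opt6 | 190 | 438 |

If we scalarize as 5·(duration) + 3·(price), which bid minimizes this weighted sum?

Opt1: 5·43 + 3·786 = 2573
Opt2: 5·169 + 3·202 = 1451
Opt3: 5·95 + 3·621 = 2338
Opt4: 5·172 + 3·199 = 1457
Opt5: 5·34 + 3·753 = 2429
Opt6: 5·190 + 3·438 = 2264
Lowest: Opt2 at 1451.

Opt2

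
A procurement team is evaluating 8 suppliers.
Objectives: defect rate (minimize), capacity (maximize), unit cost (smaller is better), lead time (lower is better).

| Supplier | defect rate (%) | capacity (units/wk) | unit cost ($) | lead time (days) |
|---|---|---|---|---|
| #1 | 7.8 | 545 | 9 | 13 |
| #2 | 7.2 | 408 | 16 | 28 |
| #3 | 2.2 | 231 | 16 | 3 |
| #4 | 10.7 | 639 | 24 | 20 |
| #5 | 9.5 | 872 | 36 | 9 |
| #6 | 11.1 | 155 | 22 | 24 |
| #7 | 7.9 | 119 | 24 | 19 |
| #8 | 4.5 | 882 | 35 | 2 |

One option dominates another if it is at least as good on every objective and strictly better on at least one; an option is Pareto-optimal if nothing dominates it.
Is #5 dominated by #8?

Yes

#8 vs #5: defect rate 4.5≤9.5, capacity 882≥872, unit cost 35≤36, lead time 2≤9 — #8 is at least as good on every objective with at least one strict improvement.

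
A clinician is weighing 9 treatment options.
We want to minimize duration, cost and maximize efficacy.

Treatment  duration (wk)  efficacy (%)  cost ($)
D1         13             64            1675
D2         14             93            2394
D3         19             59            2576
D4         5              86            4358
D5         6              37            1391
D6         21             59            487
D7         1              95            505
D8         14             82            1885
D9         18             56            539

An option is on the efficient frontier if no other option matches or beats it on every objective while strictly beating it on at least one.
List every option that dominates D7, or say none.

D1: worse on duration (13 vs 1).
D2: worse on duration (14 vs 1).
D3: worse on duration (19 vs 1).
D4: worse on duration (5 vs 1).
D5: worse on duration (6 vs 1).
D6: worse on duration (21 vs 1).
D8: worse on duration (14 vs 1).
D9: worse on duration (18 vs 1).
No option dominates D7.

none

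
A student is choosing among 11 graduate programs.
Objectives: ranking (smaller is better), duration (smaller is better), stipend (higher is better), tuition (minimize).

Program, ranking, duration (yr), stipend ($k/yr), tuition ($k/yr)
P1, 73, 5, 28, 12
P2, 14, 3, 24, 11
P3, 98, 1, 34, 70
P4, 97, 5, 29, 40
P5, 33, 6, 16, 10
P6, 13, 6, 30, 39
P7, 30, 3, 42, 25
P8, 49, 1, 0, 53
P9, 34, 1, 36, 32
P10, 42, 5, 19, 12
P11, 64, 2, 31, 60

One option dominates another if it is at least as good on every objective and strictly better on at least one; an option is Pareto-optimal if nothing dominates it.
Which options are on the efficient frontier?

P1, P2, P5, P6, P7, P9

P1: not dominated.
P2: not dominated.
P3: dominated by P9 (ranking 34≤98, duration 1≤1, stipend 36≥34, tuition 32≤70).
P4: dominated by P7 (ranking 30≤97, duration 3≤5, stipend 42≥29, tuition 25≤40).
P5: not dominated (best tuition).
P6: not dominated (best ranking).
P7: not dominated (best stipend).
P8: dominated by P9 (ranking 34≤49, duration 1≤1, stipend 36≥0, tuition 32≤53).
P9: not dominated.
P10: dominated by P2 (ranking 14≤42, duration 3≤5, stipend 24≥19, tuition 11≤12).
P11: dominated by P9 (ranking 34≤64, duration 1≤2, stipend 36≥31, tuition 32≤60).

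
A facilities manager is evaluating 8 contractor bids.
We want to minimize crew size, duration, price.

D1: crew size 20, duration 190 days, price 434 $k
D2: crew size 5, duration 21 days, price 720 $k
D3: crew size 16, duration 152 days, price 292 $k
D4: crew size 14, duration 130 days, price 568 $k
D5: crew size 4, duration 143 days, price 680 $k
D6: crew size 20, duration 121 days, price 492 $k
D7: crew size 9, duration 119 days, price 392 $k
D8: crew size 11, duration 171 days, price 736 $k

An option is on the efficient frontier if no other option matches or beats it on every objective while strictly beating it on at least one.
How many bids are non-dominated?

4

D1: dominated by D3 (crew size 16≤20, duration 152≤190, price 292≤434).
D2: not dominated (best duration).
D3: not dominated (best price).
D4: dominated by D7 (crew size 9≤14, duration 119≤130, price 392≤568).
D5: not dominated (best crew size).
D6: dominated by D7 (crew size 9≤20, duration 119≤121, price 392≤492).
D7: not dominated.
D8: dominated by D2 (crew size 5≤11, duration 21≤171, price 720≤736).
Pareto-optimal: D2, D3, D5, D7 → 4.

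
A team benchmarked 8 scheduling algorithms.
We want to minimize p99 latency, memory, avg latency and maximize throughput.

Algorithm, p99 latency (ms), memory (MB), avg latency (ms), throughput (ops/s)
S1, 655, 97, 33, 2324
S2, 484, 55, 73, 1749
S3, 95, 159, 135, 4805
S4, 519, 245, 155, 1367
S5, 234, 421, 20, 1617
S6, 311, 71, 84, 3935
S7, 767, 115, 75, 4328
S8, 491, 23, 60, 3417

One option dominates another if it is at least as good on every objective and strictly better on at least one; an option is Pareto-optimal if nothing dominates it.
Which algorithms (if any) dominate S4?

S2, S3, S6, S8

S2: p99 latency 484≤519, memory 55≤245, avg latency 73≤155, throughput 1749≥1367 — dominates S4.
S3: p99 latency 95≤519, memory 159≤245, avg latency 135≤155, throughput 4805≥1367 — dominates S4.
S6: p99 latency 311≤519, memory 71≤245, avg latency 84≤155, throughput 3935≥1367 — dominates S4.
S8: p99 latency 491≤519, memory 23≤245, avg latency 60≤155, throughput 3417≥1367 — dominates S4.
Others (S1, S5, S7) are each worse than S4 on at least one objective.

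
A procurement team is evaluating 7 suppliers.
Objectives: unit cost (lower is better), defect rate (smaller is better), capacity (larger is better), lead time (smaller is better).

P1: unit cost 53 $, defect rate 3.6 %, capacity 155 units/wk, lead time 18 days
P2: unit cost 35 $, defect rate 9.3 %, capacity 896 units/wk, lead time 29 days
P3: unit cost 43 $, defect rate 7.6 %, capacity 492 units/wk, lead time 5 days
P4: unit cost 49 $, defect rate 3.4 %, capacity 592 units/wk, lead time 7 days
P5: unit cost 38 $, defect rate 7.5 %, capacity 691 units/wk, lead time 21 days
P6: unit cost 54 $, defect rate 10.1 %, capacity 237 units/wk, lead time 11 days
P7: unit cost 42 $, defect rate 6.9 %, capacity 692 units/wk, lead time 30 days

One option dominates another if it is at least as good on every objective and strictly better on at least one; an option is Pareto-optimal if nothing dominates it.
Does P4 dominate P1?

P4 vs P1: unit cost 49≤53, defect rate 3.4≤3.6, capacity 592≥155, lead time 7≤18 — P4 is at least as good on every objective with at least one strict improvement.

Yes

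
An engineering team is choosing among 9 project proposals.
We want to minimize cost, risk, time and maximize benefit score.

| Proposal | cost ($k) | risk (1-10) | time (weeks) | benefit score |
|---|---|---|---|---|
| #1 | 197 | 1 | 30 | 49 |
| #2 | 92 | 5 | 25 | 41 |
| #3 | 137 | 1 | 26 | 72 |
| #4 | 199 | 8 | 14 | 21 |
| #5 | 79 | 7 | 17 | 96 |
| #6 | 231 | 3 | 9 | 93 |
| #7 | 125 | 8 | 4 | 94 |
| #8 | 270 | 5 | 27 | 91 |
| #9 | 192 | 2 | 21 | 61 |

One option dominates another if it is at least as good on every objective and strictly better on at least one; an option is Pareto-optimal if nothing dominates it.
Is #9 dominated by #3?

#3 vs #9: #3 is worse on time (26 vs 21), so it does not dominate #9.

No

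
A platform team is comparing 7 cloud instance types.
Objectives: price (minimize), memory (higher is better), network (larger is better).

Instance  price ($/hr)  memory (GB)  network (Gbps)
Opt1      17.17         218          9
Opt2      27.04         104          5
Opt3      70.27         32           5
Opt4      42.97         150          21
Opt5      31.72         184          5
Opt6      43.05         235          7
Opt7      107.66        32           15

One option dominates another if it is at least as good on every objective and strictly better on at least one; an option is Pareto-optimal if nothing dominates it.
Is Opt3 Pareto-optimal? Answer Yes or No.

No

Opt1 vs Opt3: price 17.17≤70.27, memory 218≥32, network 9≥5 — Opt1 is at least as good on every objective and strictly better on at least one, so Opt1 dominates Opt3.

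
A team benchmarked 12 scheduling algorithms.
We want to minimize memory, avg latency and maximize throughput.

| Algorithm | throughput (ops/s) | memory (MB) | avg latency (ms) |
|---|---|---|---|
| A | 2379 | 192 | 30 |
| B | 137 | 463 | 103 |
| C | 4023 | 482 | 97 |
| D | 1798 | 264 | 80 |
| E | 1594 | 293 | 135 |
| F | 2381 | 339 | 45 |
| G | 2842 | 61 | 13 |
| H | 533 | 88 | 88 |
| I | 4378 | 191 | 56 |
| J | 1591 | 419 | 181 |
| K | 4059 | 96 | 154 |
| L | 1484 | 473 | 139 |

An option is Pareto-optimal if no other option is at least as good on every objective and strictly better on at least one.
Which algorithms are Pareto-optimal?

G, I, K

A: dominated by G (throughput 2842≥2379, memory 61≤192, avg latency 13≤30).
B: dominated by A (throughput 2379≥137, memory 192≤463, avg latency 30≤103).
C: dominated by I (throughput 4378≥4023, memory 191≤482, avg latency 56≤97).
D: dominated by A (throughput 2379≥1798, memory 192≤264, avg latency 30≤80).
E: dominated by A (throughput 2379≥1594, memory 192≤293, avg latency 30≤135).
F: dominated by G (throughput 2842≥2381, memory 61≤339, avg latency 13≤45).
G: not dominated (best memory).
H: dominated by G (throughput 2842≥533, memory 61≤88, avg latency 13≤88).
I: not dominated (best throughput).
J: dominated by A (throughput 2379≥1591, memory 192≤419, avg latency 30≤181).
K: not dominated.
L: dominated by A (throughput 2379≥1484, memory 192≤473, avg latency 30≤139).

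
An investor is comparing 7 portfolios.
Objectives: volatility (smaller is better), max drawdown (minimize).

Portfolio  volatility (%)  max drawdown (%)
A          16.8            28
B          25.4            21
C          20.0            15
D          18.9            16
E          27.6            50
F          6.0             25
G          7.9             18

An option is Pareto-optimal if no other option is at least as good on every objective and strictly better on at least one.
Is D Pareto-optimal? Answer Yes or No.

Yes

A: worse on max drawdown (28 vs 16).
B: worse on volatility (25.4 vs 18.9).
C: worse on volatility (20.0 vs 18.9).
E: worse on volatility (27.6 vs 18.9).
F: worse on max drawdown (25 vs 16).
G: worse on max drawdown (18 vs 16).
No option is at least as good as D on every objective and strictly better on one.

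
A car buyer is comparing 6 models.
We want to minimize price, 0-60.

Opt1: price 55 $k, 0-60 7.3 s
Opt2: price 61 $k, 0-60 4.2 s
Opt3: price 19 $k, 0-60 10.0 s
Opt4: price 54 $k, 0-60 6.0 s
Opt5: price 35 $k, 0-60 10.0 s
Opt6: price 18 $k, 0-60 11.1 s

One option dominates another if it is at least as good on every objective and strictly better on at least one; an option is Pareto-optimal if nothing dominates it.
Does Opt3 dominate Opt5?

Yes

Opt3 vs Opt5: price 19≤35, 0-60 10.0≤10.0 — Opt3 is at least as good on every objective with at least one strict improvement.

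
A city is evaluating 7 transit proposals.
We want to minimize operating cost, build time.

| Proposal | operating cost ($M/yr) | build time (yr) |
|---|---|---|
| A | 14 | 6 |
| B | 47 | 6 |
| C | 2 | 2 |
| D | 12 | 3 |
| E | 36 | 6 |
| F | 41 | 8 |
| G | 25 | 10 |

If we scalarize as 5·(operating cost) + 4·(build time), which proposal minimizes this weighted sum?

A: 5·14 + 4·6 = 94
B: 5·47 + 4·6 = 259
C: 5·2 + 4·2 = 18
D: 5·12 + 4·3 = 72
E: 5·36 + 4·6 = 204
F: 5·41 + 4·8 = 237
G: 5·25 + 4·10 = 165
Lowest: C at 18.

C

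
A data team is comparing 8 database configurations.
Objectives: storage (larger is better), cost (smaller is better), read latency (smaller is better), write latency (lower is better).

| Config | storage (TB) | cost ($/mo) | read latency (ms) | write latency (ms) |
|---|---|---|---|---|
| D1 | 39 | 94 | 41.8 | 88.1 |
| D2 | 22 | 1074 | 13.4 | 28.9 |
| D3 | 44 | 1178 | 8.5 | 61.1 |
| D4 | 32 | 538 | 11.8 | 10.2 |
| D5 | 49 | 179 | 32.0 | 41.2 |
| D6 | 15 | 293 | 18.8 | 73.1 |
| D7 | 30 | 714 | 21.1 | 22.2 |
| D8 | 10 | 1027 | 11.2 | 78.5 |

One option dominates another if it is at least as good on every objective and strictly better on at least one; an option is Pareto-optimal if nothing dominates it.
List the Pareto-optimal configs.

D1: not dominated (best cost).
D2: dominated by D4 (storage 32≥22, cost 538≤1074, read latency 11.8≤13.4, write latency 10.2≤28.9).
D3: not dominated (best read latency).
D4: not dominated (best write latency).
D5: not dominated (best storage).
D6: not dominated.
D7: dominated by D4 (storage 32≥30, cost 538≤714, read latency 11.8≤21.1, write latency 10.2≤22.2).
D8: not dominated.

D1, D3, D4, D5, D6, D8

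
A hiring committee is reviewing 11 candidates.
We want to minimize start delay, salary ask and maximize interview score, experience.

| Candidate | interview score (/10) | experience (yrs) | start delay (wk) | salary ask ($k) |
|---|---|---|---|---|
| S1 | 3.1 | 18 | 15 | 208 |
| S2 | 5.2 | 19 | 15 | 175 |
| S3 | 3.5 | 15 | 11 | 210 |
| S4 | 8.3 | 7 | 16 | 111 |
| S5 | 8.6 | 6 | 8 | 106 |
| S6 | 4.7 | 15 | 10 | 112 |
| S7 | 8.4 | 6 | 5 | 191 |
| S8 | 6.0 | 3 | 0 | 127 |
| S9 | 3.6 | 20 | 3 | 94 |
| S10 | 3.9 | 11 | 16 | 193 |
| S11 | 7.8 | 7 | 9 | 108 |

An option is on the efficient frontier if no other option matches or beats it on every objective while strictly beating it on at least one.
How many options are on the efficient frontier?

S1: dominated by S2 (interview score 5.2≥3.1, experience 19≥18, start delay 15≤15, salary ask 175≤208).
S2: not dominated.
S3: dominated by S6 (interview score 4.7≥3.5, experience 15≥15, start delay 10≤11, salary ask 112≤210).
S4: not dominated.
S5: not dominated (best interview score).
S6: not dominated.
S7: not dominated.
S8: not dominated (best start delay).
S9: not dominated (best experience).
S10: dominated by S2 (interview score 5.2≥3.9, experience 19≥11, start delay 15≤16, salary ask 175≤193).
S11: not dominated.
Pareto-optimal: S2, S4, S5, S6, S7, S8, S9, S11 → 8.

8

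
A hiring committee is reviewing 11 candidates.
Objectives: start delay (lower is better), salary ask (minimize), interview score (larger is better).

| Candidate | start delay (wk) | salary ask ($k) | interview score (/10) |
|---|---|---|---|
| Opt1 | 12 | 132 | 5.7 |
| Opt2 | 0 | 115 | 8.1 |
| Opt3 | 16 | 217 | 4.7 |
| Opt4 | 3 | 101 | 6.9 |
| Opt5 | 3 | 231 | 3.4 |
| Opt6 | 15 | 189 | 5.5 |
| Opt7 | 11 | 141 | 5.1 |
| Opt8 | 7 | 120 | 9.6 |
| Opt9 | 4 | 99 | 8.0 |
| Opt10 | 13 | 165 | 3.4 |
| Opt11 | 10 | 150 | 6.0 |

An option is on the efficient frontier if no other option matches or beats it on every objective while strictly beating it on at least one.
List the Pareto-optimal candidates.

Opt2, Opt4, Opt8, Opt9

Opt1: dominated by Opt2 (start delay 0≤12, salary ask 115≤132, interview score 8.1≥5.7).
Opt2: not dominated (best start delay).
Opt3: dominated by Opt1 (start delay 12≤16, salary ask 132≤217, interview score 5.7≥4.7).
Opt4: not dominated.
Opt5: dominated by Opt2 (start delay 0≤3, salary ask 115≤231, interview score 8.1≥3.4).
Opt6: dominated by Opt1 (start delay 12≤15, salary ask 132≤189, interview score 5.7≥5.5).
Opt7: dominated by Opt2 (start delay 0≤11, salary ask 115≤141, interview score 8.1≥5.1).
Opt8: not dominated (best interview score).
Opt9: not dominated (best salary ask).
Opt10: dominated by Opt1 (start delay 12≤13, salary ask 132≤165, interview score 5.7≥3.4).
Opt11: dominated by Opt2 (start delay 0≤10, salary ask 115≤150, interview score 8.1≥6.0).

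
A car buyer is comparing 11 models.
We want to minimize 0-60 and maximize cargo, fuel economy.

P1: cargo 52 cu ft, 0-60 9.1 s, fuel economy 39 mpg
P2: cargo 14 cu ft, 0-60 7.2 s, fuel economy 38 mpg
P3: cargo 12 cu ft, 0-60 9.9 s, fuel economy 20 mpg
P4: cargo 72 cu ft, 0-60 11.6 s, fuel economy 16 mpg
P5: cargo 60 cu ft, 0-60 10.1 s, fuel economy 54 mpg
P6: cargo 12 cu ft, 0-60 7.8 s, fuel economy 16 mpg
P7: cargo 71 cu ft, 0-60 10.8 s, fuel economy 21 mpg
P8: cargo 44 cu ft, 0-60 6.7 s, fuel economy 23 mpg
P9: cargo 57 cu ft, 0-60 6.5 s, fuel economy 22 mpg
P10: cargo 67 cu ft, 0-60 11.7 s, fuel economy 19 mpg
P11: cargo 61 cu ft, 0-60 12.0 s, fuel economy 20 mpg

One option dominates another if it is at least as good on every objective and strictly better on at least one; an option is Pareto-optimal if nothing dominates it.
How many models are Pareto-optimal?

P1: not dominated.
P2: not dominated.
P3: dominated by P1 (cargo 52≥12, 0-60 9.1≤9.9, fuel economy 39≥20).
P4: not dominated (best cargo).
P5: not dominated (best fuel economy).
P6: dominated by P2 (cargo 14≥12, 0-60 7.2≤7.8, fuel economy 38≥16).
P7: not dominated.
P8: not dominated.
P9: not dominated (best 0-60).
P10: dominated by P7 (cargo 71≥67, 0-60 10.8≤11.7, fuel economy 21≥19).
P11: dominated by P7 (cargo 71≥61, 0-60 10.8≤12.0, fuel economy 21≥20).
Pareto-optimal: P1, P2, P4, P5, P7, P8, P9 → 7.

7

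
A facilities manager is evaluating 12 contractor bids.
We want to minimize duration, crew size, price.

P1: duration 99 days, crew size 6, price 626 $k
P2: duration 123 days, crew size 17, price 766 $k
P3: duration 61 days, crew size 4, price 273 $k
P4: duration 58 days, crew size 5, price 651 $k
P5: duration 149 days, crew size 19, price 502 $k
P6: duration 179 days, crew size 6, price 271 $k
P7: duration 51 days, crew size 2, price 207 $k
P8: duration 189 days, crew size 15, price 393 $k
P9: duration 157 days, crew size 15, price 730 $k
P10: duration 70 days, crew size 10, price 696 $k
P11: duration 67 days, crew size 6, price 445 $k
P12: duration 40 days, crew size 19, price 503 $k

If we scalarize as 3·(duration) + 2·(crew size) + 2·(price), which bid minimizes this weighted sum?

P1: 3·99 + 2·6 + 2·626 = 1561
P2: 3·123 + 2·17 + 2·766 = 1935
P3: 3·61 + 2·4 + 2·273 = 737
P4: 3·58 + 2·5 + 2·651 = 1486
P5: 3·149 + 2·19 + 2·502 = 1489
P6: 3·179 + 2·6 + 2·271 = 1091
P7: 3·51 + 2·2 + 2·207 = 571
P8: 3·189 + 2·15 + 2·393 = 1383
P9: 3·157 + 2·15 + 2·730 = 1961
P10: 3·70 + 2·10 + 2·696 = 1622
P11: 3·67 + 2·6 + 2·445 = 1103
P12: 3·40 + 2·19 + 2·503 = 1164
Lowest: P7 at 571.

P7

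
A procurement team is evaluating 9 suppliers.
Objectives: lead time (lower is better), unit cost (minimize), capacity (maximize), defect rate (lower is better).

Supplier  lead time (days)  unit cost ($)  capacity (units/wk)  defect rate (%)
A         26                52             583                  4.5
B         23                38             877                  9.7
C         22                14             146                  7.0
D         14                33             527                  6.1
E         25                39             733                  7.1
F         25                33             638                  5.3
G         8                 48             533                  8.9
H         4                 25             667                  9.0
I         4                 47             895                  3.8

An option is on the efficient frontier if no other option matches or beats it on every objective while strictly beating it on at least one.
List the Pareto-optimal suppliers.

B, C, D, E, F, H, I

A: dominated by I (lead time 4≤26, unit cost 47≤52, capacity 895≥583, defect rate 3.8≤4.5).
B: not dominated.
C: not dominated (best unit cost).
D: not dominated.
E: not dominated.
F: not dominated.
G: dominated by I (lead time 4≤8, unit cost 47≤48, capacity 895≥533, defect rate 3.8≤8.9).
H: not dominated.
I: not dominated (best capacity).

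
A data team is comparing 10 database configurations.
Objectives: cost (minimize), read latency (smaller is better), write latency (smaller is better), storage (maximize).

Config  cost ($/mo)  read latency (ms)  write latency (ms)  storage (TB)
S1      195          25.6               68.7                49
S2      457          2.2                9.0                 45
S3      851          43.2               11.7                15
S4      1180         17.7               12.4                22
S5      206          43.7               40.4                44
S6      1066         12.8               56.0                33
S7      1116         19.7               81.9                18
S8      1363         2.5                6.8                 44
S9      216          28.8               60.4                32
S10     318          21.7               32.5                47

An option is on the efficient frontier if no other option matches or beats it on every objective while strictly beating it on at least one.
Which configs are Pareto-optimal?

S1: not dominated (best cost).
S2: not dominated (best read latency).
S3: dominated by S2 (cost 457≤851, read latency 2.2≤43.2, write latency 9.0≤11.7, storage 45≥15).
S4: dominated by S2 (cost 457≤1180, read latency 2.2≤17.7, write latency 9.0≤12.4, storage 45≥22).
S5: not dominated.
S6: dominated by S2 (cost 457≤1066, read latency 2.2≤12.8, write latency 9.0≤56.0, storage 45≥33).
S7: dominated by S2 (cost 457≤1116, read latency 2.2≤19.7, write latency 9.0≤81.9, storage 45≥18).
S8: not dominated (best write latency).
S9: not dominated.
S10: not dominated.

S1, S2, S5, S8, S9, S10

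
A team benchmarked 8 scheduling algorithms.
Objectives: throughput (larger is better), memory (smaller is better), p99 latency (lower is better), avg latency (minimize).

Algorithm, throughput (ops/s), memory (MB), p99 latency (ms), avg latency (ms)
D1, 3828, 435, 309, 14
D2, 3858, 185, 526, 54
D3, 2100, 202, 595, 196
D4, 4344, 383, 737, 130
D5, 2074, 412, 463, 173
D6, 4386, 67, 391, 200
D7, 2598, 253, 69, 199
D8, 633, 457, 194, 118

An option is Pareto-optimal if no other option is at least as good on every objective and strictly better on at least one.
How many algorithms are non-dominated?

D1: not dominated (best avg latency).
D2: not dominated.
D3: dominated by D2 (throughput 3858≥2100, memory 185≤202, p99 latency 526≤595, avg latency 54≤196).
D4: not dominated.
D5: not dominated.
D6: not dominated (best throughput).
D7: not dominated (best p99 latency).
D8: not dominated.
Pareto-optimal: D1, D2, D4, D5, D6, D7, D8 → 7.

7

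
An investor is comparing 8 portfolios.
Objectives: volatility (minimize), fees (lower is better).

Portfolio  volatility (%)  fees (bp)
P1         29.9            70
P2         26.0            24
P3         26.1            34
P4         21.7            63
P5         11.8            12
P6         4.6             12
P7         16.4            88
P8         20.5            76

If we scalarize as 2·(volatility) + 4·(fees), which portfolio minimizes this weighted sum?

P1: 2·29.9 + 4·70 = 339.8
P2: 2·26.0 + 4·24 = 148.0
P3: 2·26.1 + 4·34 = 188.2
P4: 2·21.7 + 4·63 = 295.4
P5: 2·11.8 + 4·12 = 71.6
P6: 2·4.6 + 4·12 = 57.2
P7: 2·16.4 + 4·88 = 384.8
P8: 2·20.5 + 4·76 = 345.0
Lowest: P6 at 57.2.

P6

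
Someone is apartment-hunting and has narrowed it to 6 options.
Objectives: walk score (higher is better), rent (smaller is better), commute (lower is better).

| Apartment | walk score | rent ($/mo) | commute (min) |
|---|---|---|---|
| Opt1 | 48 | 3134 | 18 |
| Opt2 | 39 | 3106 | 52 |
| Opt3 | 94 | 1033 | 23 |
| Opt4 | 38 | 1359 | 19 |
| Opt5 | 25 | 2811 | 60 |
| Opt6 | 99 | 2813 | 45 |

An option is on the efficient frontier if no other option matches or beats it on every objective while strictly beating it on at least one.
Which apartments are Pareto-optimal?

Opt1: not dominated (best commute).
Opt2: dominated by Opt3 (walk score 94≥39, rent 1033≤3106, commute 23≤52).
Opt3: not dominated (best rent).
Opt4: not dominated.
Opt5: dominated by Opt3 (walk score 94≥25, rent 1033≤2811, commute 23≤60).
Opt6: not dominated (best walk score).

Opt1, Opt3, Opt4, Opt6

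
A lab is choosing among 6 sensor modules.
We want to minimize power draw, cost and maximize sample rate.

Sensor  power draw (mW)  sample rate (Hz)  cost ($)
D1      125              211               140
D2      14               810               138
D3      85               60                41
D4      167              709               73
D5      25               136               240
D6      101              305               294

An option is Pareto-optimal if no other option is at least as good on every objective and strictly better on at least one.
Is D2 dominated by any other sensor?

D1: worse on power draw (125 vs 14).
D3: worse on power draw (85 vs 14).
D4: worse on power draw (167 vs 14).
D5: worse on power draw (25 vs 14).
D6: worse on power draw (101 vs 14).
No option is at least as good as D2 on every objective and strictly better on one.

No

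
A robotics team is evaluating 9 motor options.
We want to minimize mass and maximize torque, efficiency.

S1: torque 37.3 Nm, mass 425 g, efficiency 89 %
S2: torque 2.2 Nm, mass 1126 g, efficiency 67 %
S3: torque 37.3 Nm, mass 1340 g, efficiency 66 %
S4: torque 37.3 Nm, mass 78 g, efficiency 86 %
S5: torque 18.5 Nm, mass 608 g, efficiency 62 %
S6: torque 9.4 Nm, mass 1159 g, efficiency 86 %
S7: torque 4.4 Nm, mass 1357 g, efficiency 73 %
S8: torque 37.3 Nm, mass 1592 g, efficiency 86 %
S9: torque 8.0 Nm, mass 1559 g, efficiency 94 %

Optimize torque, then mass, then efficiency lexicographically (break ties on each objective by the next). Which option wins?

First maximize torque: best is 37.3, kept {S1, S3, S4, S8}.
Then minimize mass: best is 78, kept {S4}.

S4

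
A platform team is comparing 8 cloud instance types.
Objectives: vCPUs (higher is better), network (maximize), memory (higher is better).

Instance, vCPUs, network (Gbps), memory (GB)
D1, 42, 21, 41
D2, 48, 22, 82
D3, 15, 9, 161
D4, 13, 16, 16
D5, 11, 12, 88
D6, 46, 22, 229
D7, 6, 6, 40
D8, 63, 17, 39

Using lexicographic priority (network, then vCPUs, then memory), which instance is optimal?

First maximize network: best is 22, kept {D2, D6}.
Then maximize vCPUs: best is 48, kept {D2}.

D2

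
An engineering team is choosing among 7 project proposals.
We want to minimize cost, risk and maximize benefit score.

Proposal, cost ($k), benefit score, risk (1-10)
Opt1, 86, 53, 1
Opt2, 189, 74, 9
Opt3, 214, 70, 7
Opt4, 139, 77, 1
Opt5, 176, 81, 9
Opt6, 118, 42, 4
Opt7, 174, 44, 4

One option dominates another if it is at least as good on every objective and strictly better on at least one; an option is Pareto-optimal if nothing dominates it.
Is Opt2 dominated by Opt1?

No

Opt1 vs Opt2: Opt1 is worse on benefit score (53 vs 74), so it does not dominate Opt2.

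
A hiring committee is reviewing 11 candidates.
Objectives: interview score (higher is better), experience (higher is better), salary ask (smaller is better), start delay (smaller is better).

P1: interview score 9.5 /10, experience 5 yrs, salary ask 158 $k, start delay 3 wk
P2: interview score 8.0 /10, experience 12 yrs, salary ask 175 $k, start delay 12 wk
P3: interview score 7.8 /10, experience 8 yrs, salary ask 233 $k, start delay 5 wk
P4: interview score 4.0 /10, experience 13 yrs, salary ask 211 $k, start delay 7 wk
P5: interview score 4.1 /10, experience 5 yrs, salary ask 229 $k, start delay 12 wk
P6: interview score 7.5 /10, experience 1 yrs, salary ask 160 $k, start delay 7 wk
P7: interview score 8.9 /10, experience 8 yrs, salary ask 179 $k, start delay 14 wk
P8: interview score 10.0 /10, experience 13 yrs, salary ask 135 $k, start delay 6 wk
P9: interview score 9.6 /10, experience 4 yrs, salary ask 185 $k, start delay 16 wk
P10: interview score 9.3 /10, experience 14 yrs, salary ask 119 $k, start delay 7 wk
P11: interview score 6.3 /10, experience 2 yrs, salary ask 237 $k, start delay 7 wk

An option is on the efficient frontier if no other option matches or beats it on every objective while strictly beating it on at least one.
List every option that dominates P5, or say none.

P1: interview score 9.5≥4.1, experience 5≥5, salary ask 158≤229, start delay 3≤12 — dominates P5.
P2: interview score 8.0≥4.1, experience 12≥5, salary ask 175≤229, start delay 12≤12 — dominates P5.
P8: interview score 10.0≥4.1, experience 13≥5, salary ask 135≤229, start delay 6≤12 — dominates P5.
P10: interview score 9.3≥4.1, experience 14≥5, salary ask 119≤229, start delay 7≤12 — dominates P5.
Others (P3, P4, P6, P7, P9, P11) are each worse than P5 on at least one objective.

P1, P2, P8, P10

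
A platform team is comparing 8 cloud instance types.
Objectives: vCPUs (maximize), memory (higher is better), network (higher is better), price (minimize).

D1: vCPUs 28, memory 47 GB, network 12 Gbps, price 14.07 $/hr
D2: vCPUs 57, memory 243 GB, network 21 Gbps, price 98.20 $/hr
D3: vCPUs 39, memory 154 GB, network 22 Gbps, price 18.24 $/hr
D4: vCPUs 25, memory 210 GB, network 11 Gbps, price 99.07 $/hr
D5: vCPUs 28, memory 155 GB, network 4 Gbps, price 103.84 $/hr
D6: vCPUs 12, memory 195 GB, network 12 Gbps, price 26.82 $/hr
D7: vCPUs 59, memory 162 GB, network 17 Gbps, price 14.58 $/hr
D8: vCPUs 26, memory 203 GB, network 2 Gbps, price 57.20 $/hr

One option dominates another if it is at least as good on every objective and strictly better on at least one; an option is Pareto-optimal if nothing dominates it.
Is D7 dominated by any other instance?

D1: worse on vCPUs (28 vs 59).
D2: worse on vCPUs (57 vs 59).
D3: worse on vCPUs (39 vs 59).
D4: worse on vCPUs (25 vs 59).
D5: worse on vCPUs (28 vs 59).
D6: worse on vCPUs (12 vs 59).
D8: worse on vCPUs (26 vs 59).
No option is at least as good as D7 on every objective and strictly better on one.

No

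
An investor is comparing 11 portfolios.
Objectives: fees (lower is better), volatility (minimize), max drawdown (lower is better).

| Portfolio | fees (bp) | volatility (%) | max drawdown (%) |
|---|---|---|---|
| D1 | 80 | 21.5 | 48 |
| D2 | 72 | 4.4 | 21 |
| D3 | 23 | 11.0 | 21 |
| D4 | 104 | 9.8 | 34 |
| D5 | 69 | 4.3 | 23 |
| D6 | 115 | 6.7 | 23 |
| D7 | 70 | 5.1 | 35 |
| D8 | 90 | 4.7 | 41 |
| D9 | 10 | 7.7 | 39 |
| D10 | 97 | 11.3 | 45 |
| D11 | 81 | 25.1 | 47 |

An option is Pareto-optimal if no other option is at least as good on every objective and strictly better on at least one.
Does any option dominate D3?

No

D1: worse on fees (80 vs 23).
D2: worse on fees (72 vs 23).
D4: worse on fees (104 vs 23).
D5: worse on fees (69 vs 23).
D6: worse on fees (115 vs 23).
D7: worse on fees (70 vs 23).
D8: worse on fees (90 vs 23).
D9: worse on max drawdown (39 vs 21).
D10: worse on fees (97 vs 23).
D11: worse on fees (81 vs 23).
No option is at least as good as D3 on every objective and strictly better on one.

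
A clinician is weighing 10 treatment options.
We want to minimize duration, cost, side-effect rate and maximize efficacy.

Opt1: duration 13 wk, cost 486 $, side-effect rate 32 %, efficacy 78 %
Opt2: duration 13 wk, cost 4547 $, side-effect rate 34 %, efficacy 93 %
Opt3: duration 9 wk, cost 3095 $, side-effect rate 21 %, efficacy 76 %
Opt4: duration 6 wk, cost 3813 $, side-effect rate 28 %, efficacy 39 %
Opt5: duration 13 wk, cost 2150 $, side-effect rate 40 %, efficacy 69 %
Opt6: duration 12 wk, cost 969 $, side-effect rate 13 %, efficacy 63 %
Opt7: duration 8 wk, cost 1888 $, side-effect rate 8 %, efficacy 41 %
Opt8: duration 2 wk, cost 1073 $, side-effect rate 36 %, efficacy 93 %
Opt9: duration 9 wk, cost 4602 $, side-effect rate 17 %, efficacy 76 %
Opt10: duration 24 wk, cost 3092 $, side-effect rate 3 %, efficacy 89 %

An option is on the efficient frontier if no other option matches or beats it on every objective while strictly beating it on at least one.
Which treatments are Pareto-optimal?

Opt1, Opt2, Opt3, Opt4, Opt6, Opt7, Opt8, Opt9, Opt10

Opt1: not dominated (best cost).
Opt2: not dominated.
Opt3: not dominated.
Opt4: not dominated.
Opt5: dominated by Opt1 (duration 13≤13, cost 486≤2150, side-effect rate 32≤40, efficacy 78≥69).
Opt6: not dominated.
Opt7: not dominated.
Opt8: not dominated (best duration).
Opt9: not dominated.
Opt10: not dominated (best side-effect rate).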